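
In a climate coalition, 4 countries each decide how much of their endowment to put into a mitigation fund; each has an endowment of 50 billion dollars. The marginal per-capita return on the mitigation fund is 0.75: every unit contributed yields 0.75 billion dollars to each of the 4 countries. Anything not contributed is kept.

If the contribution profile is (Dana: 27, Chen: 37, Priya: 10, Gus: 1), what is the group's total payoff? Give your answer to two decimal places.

Total contributed: 27 + 37 + 10 + 1 = 75; total kept: 4 × 50 − 75 = 125.
The mitigation fund pays out 0.75 × 4 × 75 = 225.00 in aggregate.
Group total = 125 + 225.00 = 350.00.

350.00 billion dollars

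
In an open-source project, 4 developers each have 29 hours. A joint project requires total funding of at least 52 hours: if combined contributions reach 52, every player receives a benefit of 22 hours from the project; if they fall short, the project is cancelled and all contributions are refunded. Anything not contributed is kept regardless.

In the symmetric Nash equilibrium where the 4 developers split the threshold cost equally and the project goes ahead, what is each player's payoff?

Equal share of the threshold: 52/4 = 13.
At this profile no one gains by cutting their contribution: any cut drops the total below 52, the project is cancelled, contributions are refunded, and the deviator ends with 29, which is less than 29 − 13 + 22 = 38. Contributing more than 13 just wastes the excess. So contributing exactly 13 is a best response.
Each player's payoff: 29 − 13 + 22 = 38.

38 hours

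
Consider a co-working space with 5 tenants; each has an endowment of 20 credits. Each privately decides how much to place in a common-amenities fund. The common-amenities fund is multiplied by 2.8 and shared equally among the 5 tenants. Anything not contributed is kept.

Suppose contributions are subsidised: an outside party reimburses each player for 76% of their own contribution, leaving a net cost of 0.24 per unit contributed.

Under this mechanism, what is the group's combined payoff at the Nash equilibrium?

The effective private return per unit is now (2.8/5) / 0.24 = 2.3333 > 1, so every player's dominant strategy flips to full contribution.
So the Nash equilibrium is full contribution by all 5; the group earns 5 × (20 × 0.76 + 2.8 × 20) = 356.00.

356.00 credits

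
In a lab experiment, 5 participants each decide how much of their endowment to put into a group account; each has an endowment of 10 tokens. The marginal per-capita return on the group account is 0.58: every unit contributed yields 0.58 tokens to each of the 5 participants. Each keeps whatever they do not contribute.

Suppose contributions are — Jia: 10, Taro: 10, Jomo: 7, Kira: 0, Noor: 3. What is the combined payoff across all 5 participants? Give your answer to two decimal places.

Total contributed: 10 + 10 + 7 + 0 + 3 = 30; total kept: 5 × 10 − 30 = 20.
The group account pays out 0.58 × 5 × 30 = 87.00 in aggregate.
Group total = 20 + 87.00 = 107.00.

107.00 tokens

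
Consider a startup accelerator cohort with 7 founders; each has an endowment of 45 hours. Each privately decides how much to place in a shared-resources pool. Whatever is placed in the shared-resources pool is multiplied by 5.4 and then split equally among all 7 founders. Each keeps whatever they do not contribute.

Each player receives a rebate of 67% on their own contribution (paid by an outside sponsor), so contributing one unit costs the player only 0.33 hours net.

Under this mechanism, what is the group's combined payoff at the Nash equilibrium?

With the mechanism, a contributed unit returns (5.4/7) / 0.33 = 2.3377 per unit of net cost to the contributor — now above 1 — so contributing fully is weakly dominant for every player.
So the Nash equilibrium is full contribution by all 7; the group earns 7 × (45 × 0.67 + 5.4 × 45) = 1912.05.

1912.05 hours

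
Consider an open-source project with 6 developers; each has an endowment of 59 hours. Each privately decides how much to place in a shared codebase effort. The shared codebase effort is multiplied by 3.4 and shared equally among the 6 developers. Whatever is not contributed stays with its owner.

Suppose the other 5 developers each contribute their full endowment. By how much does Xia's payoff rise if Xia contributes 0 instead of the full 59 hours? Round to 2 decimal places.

25.57 hours

Switching from a contribution of 59 to 0 lets Xia keep an extra 59 hours, but lowers the shared codebase effort by 59, which costs Xia their own share of that drop: 3.4/6 × 59 = 33.43.
Net gain = 59 − 33.43 = 25.57. The private return per contributed unit (0.5667) is below 1, so free-riding is indeed the best response regardless of what the others do.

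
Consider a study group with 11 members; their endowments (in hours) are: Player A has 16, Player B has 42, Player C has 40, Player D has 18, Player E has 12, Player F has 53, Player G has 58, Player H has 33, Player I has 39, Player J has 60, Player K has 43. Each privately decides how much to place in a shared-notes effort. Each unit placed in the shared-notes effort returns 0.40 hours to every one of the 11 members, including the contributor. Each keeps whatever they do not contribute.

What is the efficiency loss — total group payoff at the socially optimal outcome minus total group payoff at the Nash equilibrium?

The private return per contributed unit is 0.40 < 1 for everyone, so the Nash equilibrium is zero contribution and the group total is Σ E_j = 16 + 42 + 40 + 18 + 12 + 53 + 58 + 33 + 39 + 60 + 43 = 414.
Each contributed unit returns 4.400 to the group, so the social optimum is full contribution by everyone: group total = 4.400 × 414 = 1821.60.
Efficiency loss = (4.400 − 1) × 414 = 1407.60.

1407.60 hours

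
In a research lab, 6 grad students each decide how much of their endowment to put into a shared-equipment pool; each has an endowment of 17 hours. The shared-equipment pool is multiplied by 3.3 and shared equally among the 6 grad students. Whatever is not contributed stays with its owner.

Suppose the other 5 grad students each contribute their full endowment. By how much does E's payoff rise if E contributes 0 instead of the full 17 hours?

Switching from a contribution of 17 to 0 lets E keep an extra 17 hours, but lowers the shared-equipment pool by 17, which costs E their own share of that drop: 3.3/6 × 17 = 9.35.
Net gain = 17 − 9.35 = 7.65. The private return per contributed unit (0.5500) is below 1, so free-riding is indeed the best response regardless of what the others do.

7.65 hours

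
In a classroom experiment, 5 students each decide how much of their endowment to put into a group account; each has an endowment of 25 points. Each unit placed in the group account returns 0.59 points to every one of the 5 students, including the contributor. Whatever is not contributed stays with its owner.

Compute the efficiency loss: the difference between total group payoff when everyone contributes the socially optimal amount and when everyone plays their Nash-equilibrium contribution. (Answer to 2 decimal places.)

The private return per contributed unit is 0.59 < 1, so contributing 0 is dominant for every player. At the Nash equilibrium everyone keeps their 25, and the group total is 5 × 25 = 125.
Each contributed unit returns 2.950 to the group as a whole (0.59 to each of 5 players), which exceeds 1, so the social optimum is full contribution: group total = 2.950 × 125 = 368.75.
Efficiency loss = 368.75 − 125 = 243.75.

243.75 points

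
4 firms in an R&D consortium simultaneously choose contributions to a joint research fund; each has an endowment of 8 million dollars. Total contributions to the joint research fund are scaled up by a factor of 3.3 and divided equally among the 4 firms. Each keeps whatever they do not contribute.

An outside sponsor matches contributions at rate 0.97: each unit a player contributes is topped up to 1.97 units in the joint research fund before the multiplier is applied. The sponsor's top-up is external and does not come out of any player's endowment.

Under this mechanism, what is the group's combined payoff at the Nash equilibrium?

Under the mechanism each unit contributed yields 3.3 × 1.97 / 4 = 1.6253 back to its contributor per unit of net cost, which exceeds 1, making full contribution the dominant choice for everyone.
At the Nash equilibrium everyone contributes 8. Group total payoff = 3.3 × 1.97 × 32 = 208.03.

208.03 million dollars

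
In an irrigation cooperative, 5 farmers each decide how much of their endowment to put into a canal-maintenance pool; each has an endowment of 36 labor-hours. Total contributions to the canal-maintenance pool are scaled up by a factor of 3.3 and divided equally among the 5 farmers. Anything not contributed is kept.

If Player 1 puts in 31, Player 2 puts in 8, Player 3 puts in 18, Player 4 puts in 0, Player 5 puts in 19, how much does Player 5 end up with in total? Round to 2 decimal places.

Total contributed: 31 + 8 + 18 + 0 + 19 = 76.
Each receives 3.3 × 76 / 5 = 50.16 from the canal-maintenance pool.
Player 5 keeps 36 − 19 = 17, so Player 5's payoff is 17 + 50.16 = 67.16.

67.16 labor-hours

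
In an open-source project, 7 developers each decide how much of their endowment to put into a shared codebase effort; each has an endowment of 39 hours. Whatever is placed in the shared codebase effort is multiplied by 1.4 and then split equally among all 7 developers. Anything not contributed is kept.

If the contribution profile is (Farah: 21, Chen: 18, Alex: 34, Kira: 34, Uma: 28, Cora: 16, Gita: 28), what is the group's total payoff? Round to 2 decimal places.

Total contributed: 21 + 18 + 34 + 34 + 28 + 16 + 28 = 179; total kept: 7 × 39 − 179 = 94.
The shared codebase effort pays out 1.4 × 179 = 250.60 in aggregate.
Group total = 94 + 250.60 = 344.60.

344.60 hours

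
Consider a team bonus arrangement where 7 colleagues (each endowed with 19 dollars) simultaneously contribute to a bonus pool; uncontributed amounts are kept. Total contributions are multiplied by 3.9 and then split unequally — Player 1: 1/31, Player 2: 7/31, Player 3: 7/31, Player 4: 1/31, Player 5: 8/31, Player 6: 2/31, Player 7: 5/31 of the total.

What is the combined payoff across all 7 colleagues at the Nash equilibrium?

188.10 dollars

Each unit j contributes comes back to j as 3.9 × (j's share), so j prefers to contribute only if that share exceeds 1/3.9 = 0.2564; otherwise keeping the unit dominates.
Player 5 alone (share 8/31) is above the threshold, contributing 19; the remaining 6 contribute 0. Total contributed: 19.
The bonus pool pays out 3.9 × 19 = 74.10 in total (split across the unequal shares, but the aggregate is all that matters for the group sum).
The 6 free-riders keep 19 each, adding 114. Group total = 114 + 74.10 = 188.10.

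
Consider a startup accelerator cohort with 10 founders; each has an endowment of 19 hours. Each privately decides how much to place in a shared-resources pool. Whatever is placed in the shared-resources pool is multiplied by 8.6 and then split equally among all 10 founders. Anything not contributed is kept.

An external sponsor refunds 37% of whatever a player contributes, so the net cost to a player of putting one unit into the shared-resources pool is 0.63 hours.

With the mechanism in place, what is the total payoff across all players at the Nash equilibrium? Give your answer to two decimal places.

1704.30 hours

With the mechanism, a contributed unit returns (8.6/10) / 0.63 = 1.3651 per unit of net cost to the contributor — now above 1 — so contributing fully is weakly dominant for every player.
So the Nash equilibrium is full contribution by all 10; the group earns 10 × (19 × 0.37 + 8.6 × 19) = 1704.30.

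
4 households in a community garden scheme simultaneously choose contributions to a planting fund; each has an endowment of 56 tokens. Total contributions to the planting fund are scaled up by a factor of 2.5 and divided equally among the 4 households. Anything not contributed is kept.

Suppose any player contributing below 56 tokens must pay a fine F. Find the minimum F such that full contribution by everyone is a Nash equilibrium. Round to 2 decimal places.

Given the others contribute fully, the best deviation is to contribute 0 (any partial contribution still incurs the fine and gives up units whose private return 0.6250 is below 1).
Deviating from 56 to 0 saves 56 tokens but forfeits the deviator's share of the drop in the planting fund: 2.5/4 × 56 = 35.00.
So the deviation gain is 56 − 35.00 = 21.00, and the fine must be at least 21.00 tokens to wipe it out.

21.00 tokens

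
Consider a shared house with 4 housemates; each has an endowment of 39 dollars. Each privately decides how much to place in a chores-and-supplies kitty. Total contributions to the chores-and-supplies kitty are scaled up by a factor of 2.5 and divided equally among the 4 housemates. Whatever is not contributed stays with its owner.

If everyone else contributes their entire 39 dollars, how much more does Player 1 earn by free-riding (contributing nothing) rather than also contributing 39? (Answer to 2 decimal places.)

14.63 dollars

Switching from a contribution of 39 to 0 lets Player 1 keep an extra 39 dollars, but lowers the chores-and-supplies kitty by 39, which costs Player 1 their own share of that drop: 2.5/4 × 39 = 24.37.
Net gain = 39 − 24.37 = 14.63. The private return per contributed unit (0.6250) is below 1, so free-riding is indeed the best response regardless of what the others do.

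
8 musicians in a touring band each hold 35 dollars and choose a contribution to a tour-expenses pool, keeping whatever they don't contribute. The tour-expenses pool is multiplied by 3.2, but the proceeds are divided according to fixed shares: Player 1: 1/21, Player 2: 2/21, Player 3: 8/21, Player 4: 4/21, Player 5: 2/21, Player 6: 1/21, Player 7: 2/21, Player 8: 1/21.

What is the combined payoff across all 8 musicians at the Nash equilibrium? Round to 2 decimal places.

357.00 dollars

A player with share s gets back 3.2·s per unit contributed, so full contribution is dominant for anyone with s > 1/3.2 = 0.3125 and zero contribution is dominant for anyone below.
Player 3 alone (share 8/21) is above the threshold, contributing 35; the remaining 7 contribute 0. Total contributed: 35.
The tour-expenses pool pays out 3.2 × 35 = 112.00 in total (split across the unequal shares, but the aggregate is all that matters for the group sum).
The 7 free-riders keep 35 each, adding 245. Group total = 245 + 112.00 = 357.00.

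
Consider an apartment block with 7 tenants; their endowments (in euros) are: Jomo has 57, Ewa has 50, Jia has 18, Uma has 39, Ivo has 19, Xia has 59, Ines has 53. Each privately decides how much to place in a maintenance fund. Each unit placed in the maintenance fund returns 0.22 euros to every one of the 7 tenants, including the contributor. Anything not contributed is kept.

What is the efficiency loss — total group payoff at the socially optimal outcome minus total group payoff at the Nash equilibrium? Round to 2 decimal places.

The private return per contributed unit is 0.22 < 1 for everyone, so the Nash equilibrium is zero contribution and the group total is Σ E_j = 57 + 50 + 18 + 39 + 19 + 59 + 53 = 295.
Each contributed unit returns 1.540 to the group, so the social optimum is full contribution by everyone: group total = 1.540 × 295 = 454.30.
Efficiency loss = (1.540 − 1) × 295 = 159.30.

159.30 euros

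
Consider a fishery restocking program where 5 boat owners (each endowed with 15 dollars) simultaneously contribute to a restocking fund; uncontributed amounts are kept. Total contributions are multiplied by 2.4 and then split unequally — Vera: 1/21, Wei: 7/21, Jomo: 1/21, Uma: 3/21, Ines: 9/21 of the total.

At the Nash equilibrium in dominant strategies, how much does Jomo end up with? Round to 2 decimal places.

16.71 dollars

A player with share s gets back 2.4·s per unit contributed, so full contribution is dominant for anyone with s > 1/2.4 = 0.4167 and zero contribution is dominant for anyone below.
The only share above 0.4167 is Ines's 9/21, contributing 15; the remaining 4 contribute 0. Total contributed: 15.
Jomo keeps 15 and receives 2.4 × 15 × 1/21 = 1.71 from the restocking fund, for a payoff of 16.71.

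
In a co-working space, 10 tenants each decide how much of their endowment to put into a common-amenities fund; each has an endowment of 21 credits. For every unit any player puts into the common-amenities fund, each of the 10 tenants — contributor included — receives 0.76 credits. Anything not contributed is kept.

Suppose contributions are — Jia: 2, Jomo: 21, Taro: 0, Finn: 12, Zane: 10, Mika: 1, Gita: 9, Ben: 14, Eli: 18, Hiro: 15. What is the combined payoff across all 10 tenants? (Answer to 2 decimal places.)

Total contributed: 2 + 21 + 0 + 12 + 10 + 1 + 9 + 14 + 18 + 15 = 102; total kept: 10 × 21 − 102 = 108.
The common-amenities fund pays out 0.76 × 10 × 102 = 775.20 in aggregate.
Group total = 108 + 775.20 = 883.20.

883.20 credits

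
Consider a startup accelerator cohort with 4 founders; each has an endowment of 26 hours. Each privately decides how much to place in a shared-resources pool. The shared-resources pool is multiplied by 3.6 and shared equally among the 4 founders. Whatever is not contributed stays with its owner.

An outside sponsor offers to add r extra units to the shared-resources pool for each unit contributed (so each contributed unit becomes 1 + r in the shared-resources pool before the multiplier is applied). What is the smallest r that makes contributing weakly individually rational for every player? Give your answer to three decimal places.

With matching at rate r, one contributed unit becomes (1 + r) in the shared-resources pool and returns 3.6 × (1 + r) / 4 to the contributor.
Setting this equal to 1: 1 + r = 4/3.6 = 1.1111.
So the minimum matching rate is r = 1.1111 − 1 = 0.111.

0.111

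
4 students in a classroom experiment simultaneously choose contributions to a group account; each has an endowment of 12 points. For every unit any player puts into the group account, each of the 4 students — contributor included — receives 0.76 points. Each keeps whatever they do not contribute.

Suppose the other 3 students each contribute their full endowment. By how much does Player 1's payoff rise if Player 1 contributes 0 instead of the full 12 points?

Switching from a contribution of 12 to 0 lets Player 1 keep an extra 12 points, but lowers the group account by 12, which costs Player 1 their own share of that drop: 0.76 × 12 = 9.12.
Net gain = 12 − 9.12 = 2.88. The private return per contributed unit (0.76) is below 1, so free-riding is indeed the best response regardless of what the others do.

2.88 points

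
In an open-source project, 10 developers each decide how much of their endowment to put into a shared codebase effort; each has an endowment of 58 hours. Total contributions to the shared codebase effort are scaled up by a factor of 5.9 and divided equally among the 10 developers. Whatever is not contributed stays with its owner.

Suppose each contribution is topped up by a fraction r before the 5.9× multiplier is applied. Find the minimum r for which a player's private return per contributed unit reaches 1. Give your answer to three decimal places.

With matching at rate r, one contributed unit becomes (1 + r) in the shared codebase effort and returns 5.9 × (1 + r) / 10 to the contributor.
Setting this equal to 1: 1 + r = 10/5.9 = 1.6949.
So the minimum matching rate is r = 1.6949 − 1 = 0.695.

0.695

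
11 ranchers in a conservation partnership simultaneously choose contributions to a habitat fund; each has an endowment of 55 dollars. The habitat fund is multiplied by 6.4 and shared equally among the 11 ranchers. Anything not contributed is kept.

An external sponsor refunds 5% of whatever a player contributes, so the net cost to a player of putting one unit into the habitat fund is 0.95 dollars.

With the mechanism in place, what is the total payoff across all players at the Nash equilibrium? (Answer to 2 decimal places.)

605.00 dollars

The effective private return is (6.4/11) / 0.95 = 0.6124, which is still under 1, so the mechanism doesn't change anyone's dominant strategy: zero contribution.
Everyone keeps their endowment and the group total is 11 × 55 = 605.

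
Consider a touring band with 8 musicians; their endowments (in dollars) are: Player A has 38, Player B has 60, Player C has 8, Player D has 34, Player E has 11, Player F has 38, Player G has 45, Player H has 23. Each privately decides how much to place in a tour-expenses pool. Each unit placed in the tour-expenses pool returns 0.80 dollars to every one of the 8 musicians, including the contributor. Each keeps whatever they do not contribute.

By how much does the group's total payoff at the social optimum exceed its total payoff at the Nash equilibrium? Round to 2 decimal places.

The private return per contributed unit is 0.80 < 1 for everyone, so the Nash equilibrium is zero contribution and the group total is Σ E_j = 38 + 60 + 8 + 34 + 11 + 38 + 45 + 23 = 257.
Each contributed unit returns 6.400 to the group, so the social optimum is full contribution by everyone: group total = 6.400 × 257 = 1644.80.
Efficiency loss = (6.400 − 1) × 257 = 1387.80.

1387.80 dollars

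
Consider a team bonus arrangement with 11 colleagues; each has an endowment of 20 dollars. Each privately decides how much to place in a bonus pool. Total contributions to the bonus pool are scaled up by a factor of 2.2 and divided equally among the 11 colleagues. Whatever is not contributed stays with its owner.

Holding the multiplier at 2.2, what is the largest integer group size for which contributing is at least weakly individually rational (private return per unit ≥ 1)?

Private return per unit is 2.2/(group size), which is ≥ 1 whenever the group size is ≤ 2.2.
The largest such integer is 2.

2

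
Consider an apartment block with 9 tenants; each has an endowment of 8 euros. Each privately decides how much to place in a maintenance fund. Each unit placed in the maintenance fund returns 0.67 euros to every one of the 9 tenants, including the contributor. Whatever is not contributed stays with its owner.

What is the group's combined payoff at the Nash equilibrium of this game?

The private return per contributed unit is 0.67 < 1, so contributing 0 is dominant for every player. At the Nash equilibrium everyone keeps their 8, and the group total is 9 × 8 = 72.

72.00 euros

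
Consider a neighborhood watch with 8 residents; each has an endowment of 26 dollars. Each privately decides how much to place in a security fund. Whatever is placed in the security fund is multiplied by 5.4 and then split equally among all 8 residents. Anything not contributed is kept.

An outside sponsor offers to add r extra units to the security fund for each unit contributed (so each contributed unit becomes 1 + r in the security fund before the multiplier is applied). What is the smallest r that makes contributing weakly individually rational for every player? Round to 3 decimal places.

0.481

With matching at rate r, one contributed unit becomes (1 + r) in the security fund and returns 5.4 × (1 + r) / 8 to the contributor.
Setting this equal to 1: 1 + r = 8/5.4 = 1.4815.
So the minimum matching rate is r = 1.4815 − 1 = 0.481.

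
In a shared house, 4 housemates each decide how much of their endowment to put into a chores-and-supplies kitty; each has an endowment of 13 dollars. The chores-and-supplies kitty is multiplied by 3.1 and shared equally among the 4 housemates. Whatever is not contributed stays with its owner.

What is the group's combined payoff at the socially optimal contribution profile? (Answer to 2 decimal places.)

Each contributed unit returns 3.100 to the group as a whole (0.7750 to each of 4 players), which exceeds 1, so the social optimum is full contribution: group total = 3.100 × 52 = 161.20.

161.20 dollars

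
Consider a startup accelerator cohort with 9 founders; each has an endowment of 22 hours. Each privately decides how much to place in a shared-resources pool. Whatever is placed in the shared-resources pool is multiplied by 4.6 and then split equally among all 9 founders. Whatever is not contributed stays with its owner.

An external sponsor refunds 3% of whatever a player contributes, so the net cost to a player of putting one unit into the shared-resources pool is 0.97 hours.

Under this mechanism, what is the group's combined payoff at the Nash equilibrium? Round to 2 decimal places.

With the mechanism, a contributed unit returns (4.6/9) / 0.97 = 0.5269 per unit of net cost — still below 1 — so contributing 0 remains dominant for every player.
Everyone keeps their endowment and the group total is 9 × 22 = 198.

198.00 hours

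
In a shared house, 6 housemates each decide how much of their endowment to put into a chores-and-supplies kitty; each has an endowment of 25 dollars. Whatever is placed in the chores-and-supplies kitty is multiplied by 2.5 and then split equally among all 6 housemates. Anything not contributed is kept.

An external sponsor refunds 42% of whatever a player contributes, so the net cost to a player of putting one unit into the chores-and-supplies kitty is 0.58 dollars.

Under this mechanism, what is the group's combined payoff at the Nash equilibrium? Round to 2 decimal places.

With the mechanism, a contributed unit returns (2.5/6) / 0.58 = 0.7184 per unit of net cost — still below 1 — so contributing 0 remains dominant for every player.
Everyone keeps their endowment and the group total is 6 × 25 = 150.

150.00 dollars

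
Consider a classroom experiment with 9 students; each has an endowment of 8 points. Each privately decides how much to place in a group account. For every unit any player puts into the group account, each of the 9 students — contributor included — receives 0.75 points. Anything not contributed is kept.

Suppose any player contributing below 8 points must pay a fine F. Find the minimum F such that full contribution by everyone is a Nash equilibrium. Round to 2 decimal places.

Given the others contribute fully, the best deviation is to contribute 0 (any partial contribution still incurs the fine and gives up units whose private return 0.75 is below 1).
Deviating from 8 to 0 saves 8 points but forfeits the deviator's share of the drop in the group account: 0.75 × 8 = 6.00.
So the deviation gain is 8 − 6.00 = 2.00, and the fine must be at least 2.00 points to wipe it out.

2.00 points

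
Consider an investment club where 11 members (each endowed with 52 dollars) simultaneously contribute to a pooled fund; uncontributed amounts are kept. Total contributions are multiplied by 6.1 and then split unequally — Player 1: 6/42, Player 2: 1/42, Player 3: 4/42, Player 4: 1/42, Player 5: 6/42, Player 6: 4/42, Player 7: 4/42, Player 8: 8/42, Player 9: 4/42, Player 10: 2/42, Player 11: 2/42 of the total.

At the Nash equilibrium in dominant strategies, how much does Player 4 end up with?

59.55 dollars

Each unit j contributes comes back to j as 6.1 × (j's share), so j prefers to contribute only if that share exceeds 1/6.1 = 0.1639; otherwise keeping the unit dominates.
The only share above 0.1639 is Player 8's 8/42, contributing 52; the remaining 10 contribute 0. Total contributed: 52.
Player 4 keeps 52 and receives 6.1 × 52 × 1/42 = 7.55 from the pooled fund, for a payoff of 59.55.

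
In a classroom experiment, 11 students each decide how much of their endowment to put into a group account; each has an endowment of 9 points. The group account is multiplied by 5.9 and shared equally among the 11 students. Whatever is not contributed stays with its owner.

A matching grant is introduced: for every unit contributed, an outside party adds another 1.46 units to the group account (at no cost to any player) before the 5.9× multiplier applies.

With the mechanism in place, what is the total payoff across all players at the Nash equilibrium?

Under the mechanism each unit contributed yields 5.9 × 2.46 / 11 = 1.3195 back to its contributor per unit of net cost, which exceeds 1, making full contribution the dominant choice for everyone.
So the Nash equilibrium is full contribution by all 11; the group earns 5.9 × 2.46 × 99 = 1436.89.

1436.89 points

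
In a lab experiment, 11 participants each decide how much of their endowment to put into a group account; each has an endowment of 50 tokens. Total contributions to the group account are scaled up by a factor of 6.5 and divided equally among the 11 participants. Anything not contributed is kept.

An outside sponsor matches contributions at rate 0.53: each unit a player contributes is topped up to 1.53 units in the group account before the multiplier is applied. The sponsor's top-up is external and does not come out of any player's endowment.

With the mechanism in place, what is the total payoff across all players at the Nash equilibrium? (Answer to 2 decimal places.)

The effective private return is 6.5 × 1.53 / 11 = 0.9041, which is still under 1, so the mechanism doesn't change anyone's dominant strategy: zero contribution.
At the Nash equilibrium no one contributes; group total payoff = 11 × 50 = 550.

550.00 tokens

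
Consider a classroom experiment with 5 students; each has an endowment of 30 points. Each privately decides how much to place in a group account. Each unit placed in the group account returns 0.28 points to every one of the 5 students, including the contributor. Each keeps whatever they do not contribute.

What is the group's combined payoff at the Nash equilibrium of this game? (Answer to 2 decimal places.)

The private return per contributed unit is 0.28 < 1, so contributing 0 is dominant for every player. At the Nash equilibrium everyone keeps their 30, and the group total is 5 × 30 = 150.

150.00 points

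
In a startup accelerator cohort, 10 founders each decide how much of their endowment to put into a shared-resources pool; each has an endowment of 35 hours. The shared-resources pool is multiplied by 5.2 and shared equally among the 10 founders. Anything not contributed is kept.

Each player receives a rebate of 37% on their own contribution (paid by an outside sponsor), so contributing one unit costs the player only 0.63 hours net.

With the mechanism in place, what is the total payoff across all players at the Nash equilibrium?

350.00 hours

The effective private return is (5.2/10) / 0.63 = 0.8254, which is still under 1, so the mechanism doesn't change anyone's dominant strategy: zero contribution.
Everyone keeps their endowment and the group total is 10 × 35 = 350.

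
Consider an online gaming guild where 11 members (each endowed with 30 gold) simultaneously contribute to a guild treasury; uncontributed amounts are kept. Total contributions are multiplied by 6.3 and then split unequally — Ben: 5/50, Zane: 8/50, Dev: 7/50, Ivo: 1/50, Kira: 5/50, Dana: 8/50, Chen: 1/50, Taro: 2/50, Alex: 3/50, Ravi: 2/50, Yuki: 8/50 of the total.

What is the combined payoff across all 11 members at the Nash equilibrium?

A player with share s gets back 6.3·s per unit contributed, so full contribution is dominant for anyone with s > 1/6.3 = 0.1587 and zero contribution is dominant for anyone below.
The shares above 0.1587 belong to Zane, Dana and Yuki, contributing 30 each; the remaining 8 contribute 0. Total contributed: 90.
The guild treasury pays out 6.3 × 90 = 567.00 in total (split across the unequal shares, but the aggregate is all that matters for the group sum).
The 8 free-riders keep 30 each, adding 240. Group total = 240 + 567.00 = 807.00.

807.00 gold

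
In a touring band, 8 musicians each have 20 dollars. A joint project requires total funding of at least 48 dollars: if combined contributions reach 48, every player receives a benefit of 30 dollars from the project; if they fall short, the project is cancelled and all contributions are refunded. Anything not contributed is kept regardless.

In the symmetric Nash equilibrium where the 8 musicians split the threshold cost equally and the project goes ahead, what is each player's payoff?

Equal share of the threshold: 48/8 = 6.
At this profile no one gains by cutting their contribution: any cut drops the total below 48, the project is cancelled, contributions are refunded, and the deviator ends with 20, which is less than 20 − 6 + 30 = 44. Contributing more than 6 just wastes the excess. So contributing exactly 6 is a best response.
Each player's payoff: 20 − 6 + 30 = 44.

44 dollars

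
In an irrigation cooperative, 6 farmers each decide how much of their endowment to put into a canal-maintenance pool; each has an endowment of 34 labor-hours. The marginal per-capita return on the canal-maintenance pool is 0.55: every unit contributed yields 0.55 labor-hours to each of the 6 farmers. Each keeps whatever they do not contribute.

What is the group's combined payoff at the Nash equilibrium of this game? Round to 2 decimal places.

204.00 labor-hours

The private return per contributed unit is 0.55 < 1, so contributing 0 is dominant for every player. At the Nash equilibrium everyone keeps their 34, and the group total is 6 × 34 = 204.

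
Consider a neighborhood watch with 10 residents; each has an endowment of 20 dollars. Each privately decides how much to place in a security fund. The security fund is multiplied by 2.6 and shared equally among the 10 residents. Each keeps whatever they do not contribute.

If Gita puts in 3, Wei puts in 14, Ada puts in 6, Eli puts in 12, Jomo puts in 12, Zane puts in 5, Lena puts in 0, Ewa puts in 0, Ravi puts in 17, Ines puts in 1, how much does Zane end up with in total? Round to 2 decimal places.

33.20 dollars

Total contributed: 3 + 14 + 6 + 12 + 12 + 5 + 0 + 0 + 17 + 1 = 70.
Each receives 2.6 × 70 / 10 = 18.20 from the security fund.
Zane keeps 20 − 5 = 15, so Zane's payoff is 15 + 18.20 = 33.20.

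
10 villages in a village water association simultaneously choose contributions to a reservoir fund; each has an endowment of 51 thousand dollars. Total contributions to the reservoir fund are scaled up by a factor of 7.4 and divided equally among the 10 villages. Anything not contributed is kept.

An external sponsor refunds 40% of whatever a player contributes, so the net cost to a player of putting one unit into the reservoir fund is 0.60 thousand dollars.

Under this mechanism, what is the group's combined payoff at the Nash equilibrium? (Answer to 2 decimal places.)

With the mechanism, a contributed unit returns (7.4/10) / 0.60 = 1.2333 per unit of net cost to the contributor — now above 1 — so contributing fully is weakly dominant for every player.
At the Nash equilibrium everyone contributes 51. Group total payoff = 10 × (51 × 0.40 + 7.4 × 51) = 3978.00.

3978.00 thousand dollars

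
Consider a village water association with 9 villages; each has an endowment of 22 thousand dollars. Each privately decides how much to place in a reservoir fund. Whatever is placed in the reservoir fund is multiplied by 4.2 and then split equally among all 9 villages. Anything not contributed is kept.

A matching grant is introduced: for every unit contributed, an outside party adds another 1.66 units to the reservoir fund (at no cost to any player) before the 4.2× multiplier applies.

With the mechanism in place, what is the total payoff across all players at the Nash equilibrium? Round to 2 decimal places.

2212.06 thousand dollars

With the mechanism, a contributed unit returns 4.2 × 2.66 / 9 = 1.2413 per unit of net cost to the contributor — now above 1 — so contributing fully is weakly dominant for every player.
At the Nash equilibrium everyone contributes 22. Group total payoff = 4.2 × 2.66 × 198 = 2212.06.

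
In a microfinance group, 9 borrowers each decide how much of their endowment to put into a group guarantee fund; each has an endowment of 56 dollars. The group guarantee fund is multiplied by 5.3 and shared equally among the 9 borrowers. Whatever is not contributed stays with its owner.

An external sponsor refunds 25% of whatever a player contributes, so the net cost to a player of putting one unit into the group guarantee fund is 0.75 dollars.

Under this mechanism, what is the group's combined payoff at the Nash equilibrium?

With the mechanism, a contributed unit returns (5.3/9) / 0.75 = 0.7852 per unit of net cost — still below 1 — so contributing 0 remains dominant for every player.
Everyone keeps their endowment and the group total is 9 × 56 = 504.

504.00 dollars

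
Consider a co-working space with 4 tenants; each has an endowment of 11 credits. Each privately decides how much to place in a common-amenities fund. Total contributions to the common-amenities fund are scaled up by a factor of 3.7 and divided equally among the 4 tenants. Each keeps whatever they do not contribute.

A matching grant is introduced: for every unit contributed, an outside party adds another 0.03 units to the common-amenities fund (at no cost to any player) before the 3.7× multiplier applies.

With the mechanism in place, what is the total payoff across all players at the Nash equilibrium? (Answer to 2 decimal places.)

44.00 credits

Even with the mechanism, each unit contributed returns only 3.7 × 1.03 / 4 = 0.9528 per unit of net cost, so contributing nothing is still dominant.
At the Nash equilibrium no one contributes; group total payoff = 4 × 11 = 44.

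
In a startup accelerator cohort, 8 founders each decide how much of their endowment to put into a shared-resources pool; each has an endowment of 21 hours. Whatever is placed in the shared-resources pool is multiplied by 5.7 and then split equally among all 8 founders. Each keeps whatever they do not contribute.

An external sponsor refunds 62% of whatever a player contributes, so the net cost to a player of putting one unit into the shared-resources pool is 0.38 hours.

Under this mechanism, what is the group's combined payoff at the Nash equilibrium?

With the mechanism, a contributed unit returns (5.7/8) / 0.38 = 1.8750 per unit of net cost to the contributor — now above 1 — so contributing fully is weakly dominant for every player.
At the Nash equilibrium everyone contributes 21. Group total payoff = 8 × (21 × 0.62 + 5.7 × 21) = 1061.76.

1061.76 hours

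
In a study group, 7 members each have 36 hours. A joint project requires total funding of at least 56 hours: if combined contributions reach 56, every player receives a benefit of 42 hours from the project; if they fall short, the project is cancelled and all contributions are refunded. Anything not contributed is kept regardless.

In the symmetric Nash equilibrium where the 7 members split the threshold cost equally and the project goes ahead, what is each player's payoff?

Equal share of the threshold: 56/7 = 8.
At this profile no one gains by cutting their contribution: any cut drops the total below 56, the project is cancelled, contributions are refunded, and the deviator ends with 36, which is less than 36 − 8 + 42 = 70. Contributing more than 8 just wastes the excess. So contributing exactly 8 is a best response.
Each player's payoff: 36 − 8 + 42 = 70.

70 hours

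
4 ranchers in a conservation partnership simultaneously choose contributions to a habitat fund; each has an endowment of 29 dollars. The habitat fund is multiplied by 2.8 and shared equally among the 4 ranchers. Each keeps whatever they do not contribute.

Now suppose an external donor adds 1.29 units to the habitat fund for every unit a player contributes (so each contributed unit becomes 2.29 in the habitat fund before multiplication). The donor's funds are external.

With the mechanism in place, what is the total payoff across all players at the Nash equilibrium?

The effective private return per unit is now 2.8 × 2.29 / 4 = 1.6030 > 1, so every player's dominant strategy flips to full contribution.
So the Nash equilibrium is full contribution by all 4; the group earns 2.8 × 2.29 × 116 = 743.79.

743.79 dollars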